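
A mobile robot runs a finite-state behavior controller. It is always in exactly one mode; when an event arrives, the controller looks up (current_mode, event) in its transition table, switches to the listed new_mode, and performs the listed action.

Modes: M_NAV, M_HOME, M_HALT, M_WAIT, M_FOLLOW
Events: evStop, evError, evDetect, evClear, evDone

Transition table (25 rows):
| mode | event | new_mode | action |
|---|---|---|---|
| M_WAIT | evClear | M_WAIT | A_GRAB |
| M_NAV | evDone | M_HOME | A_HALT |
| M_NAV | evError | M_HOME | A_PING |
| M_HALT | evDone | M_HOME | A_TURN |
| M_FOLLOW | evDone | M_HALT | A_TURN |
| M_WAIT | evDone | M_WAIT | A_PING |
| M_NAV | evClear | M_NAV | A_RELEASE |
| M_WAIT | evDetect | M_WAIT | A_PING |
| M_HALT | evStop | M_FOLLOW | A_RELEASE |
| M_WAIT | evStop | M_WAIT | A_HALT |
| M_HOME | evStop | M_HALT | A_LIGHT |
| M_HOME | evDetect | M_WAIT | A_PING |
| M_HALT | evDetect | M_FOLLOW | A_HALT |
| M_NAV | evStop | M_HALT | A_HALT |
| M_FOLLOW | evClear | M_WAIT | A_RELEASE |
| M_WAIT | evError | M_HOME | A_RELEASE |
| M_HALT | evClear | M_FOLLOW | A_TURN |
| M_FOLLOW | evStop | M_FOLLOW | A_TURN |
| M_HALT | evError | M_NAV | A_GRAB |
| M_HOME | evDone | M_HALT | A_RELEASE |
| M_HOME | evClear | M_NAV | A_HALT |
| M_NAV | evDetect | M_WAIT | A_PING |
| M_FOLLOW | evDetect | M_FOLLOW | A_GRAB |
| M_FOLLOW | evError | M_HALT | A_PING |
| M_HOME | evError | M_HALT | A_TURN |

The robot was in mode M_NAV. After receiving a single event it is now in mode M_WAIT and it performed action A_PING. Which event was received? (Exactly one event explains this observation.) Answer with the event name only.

try evStop: (M_NAV, evStop) → (M_HALT, A_HALT)
try evError: (M_NAV, evError) → (M_HOME, A_PING)
try evDetect: (M_NAV, evDetect) → (M_WAIT, A_PING)  ← matches
try evClear: (M_NAV, evClear) → (M_NAV, A_RELEASE)
try evDone: (M_NAV, evDone) → (M_HOME, A_HALT)

evDetect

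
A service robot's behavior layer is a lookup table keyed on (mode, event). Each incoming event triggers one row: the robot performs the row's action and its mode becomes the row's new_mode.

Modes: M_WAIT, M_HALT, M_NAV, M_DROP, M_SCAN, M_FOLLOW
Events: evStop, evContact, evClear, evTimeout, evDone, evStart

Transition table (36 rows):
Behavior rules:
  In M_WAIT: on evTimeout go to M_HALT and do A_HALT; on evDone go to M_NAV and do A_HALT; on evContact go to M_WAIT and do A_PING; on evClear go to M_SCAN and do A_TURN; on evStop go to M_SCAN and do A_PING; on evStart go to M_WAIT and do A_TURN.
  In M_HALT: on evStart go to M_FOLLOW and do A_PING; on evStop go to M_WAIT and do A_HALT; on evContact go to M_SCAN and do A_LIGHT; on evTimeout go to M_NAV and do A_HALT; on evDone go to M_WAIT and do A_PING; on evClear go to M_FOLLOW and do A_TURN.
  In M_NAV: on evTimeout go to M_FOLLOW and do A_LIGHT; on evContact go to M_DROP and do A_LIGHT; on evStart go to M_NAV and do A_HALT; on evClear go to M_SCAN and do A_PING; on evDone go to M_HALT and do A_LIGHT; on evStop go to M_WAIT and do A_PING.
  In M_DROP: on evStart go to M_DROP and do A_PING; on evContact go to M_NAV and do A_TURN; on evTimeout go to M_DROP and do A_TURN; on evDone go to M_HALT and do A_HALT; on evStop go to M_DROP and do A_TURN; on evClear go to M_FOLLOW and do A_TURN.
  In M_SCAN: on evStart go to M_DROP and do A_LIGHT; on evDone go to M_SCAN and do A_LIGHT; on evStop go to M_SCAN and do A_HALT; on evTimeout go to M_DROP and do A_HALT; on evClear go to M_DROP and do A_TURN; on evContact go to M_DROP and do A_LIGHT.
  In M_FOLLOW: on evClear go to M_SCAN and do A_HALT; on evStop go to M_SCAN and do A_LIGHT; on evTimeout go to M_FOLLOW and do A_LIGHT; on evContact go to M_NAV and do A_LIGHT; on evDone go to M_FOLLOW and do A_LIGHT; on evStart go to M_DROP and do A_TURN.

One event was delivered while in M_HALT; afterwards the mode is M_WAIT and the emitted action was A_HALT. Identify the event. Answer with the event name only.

try evStop: (M_HALT, evStop) → (M_WAIT, A_HALT)  ← matches
try evContact: (M_HALT, evContact) → (M_SCAN, A_LIGHT)
try evClear: (M_HALT, evClear) → (M_FOLLOW, A_TURN)
try evTimeout: (M_HALT, evTimeout) → (M_NAV, A_HALT)
try evDone: (M_HALT, evDone) → (M_WAIT, A_PING)
try evStart: (M_HALT, evStart) → (M_FOLLOW, A_PING)

evStop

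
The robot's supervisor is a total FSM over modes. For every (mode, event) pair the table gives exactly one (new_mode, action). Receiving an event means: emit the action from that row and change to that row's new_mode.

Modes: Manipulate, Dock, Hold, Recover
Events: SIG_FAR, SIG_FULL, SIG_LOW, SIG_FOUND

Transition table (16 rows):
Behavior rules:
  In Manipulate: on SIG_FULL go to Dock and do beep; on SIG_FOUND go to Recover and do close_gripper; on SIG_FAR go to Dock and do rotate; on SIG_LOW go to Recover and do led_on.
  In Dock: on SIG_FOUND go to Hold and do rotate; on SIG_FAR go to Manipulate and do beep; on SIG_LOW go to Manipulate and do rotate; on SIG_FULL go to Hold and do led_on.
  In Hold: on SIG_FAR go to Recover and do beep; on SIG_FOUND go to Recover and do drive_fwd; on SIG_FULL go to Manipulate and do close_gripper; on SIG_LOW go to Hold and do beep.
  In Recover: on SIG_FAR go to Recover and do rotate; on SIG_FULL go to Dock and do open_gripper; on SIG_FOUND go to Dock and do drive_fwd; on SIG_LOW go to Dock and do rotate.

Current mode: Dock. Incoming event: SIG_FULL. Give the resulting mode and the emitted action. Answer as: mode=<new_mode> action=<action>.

mode=Hold action=led_on

current mode = Dock; filter table to that mode:
  (Dock, SIG_FOUND) → (Hold, rotate)
  (Dock, SIG_FAR) → (Manipulate, beep)
  (Dock, SIG_LOW) → (Manipulate, rotate)
  (Dock, SIG_FULL) → (Hold, led_on)  ← event matches
event = SIG_FULL selects (Hold, led_on)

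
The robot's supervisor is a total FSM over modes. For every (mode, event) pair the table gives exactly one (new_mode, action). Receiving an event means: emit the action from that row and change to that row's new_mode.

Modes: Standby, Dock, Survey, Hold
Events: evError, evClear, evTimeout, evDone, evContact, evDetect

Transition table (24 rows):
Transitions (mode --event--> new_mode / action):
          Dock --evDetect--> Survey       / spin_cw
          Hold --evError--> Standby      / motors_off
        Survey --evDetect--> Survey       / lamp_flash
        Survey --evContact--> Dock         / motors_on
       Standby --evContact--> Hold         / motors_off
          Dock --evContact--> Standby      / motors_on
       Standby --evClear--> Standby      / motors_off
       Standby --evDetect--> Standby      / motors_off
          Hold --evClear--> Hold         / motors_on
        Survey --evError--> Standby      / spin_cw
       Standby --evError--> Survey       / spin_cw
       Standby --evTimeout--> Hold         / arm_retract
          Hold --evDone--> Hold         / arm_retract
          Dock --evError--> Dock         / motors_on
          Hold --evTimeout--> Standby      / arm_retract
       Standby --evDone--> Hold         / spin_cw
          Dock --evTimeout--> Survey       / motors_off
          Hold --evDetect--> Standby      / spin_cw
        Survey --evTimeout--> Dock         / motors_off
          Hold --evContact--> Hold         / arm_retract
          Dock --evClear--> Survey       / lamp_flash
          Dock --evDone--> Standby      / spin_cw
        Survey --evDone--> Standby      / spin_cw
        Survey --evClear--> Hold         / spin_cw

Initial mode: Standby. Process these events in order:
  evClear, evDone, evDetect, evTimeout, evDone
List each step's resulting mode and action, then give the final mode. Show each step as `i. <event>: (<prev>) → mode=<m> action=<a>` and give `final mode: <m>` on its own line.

1. evClear: (Standby) → mode=Standby action=motors_off
2. evDone: (Standby) → mode=Hold action=spin_cw
3. evDetect: (Hold) → mode=Standby action=spin_cw
4. evTimeout: (Standby) → mode=Hold action=arm_retract
5. evDone: (Hold) → mode=Hold action=arm_retract

final mode: Hold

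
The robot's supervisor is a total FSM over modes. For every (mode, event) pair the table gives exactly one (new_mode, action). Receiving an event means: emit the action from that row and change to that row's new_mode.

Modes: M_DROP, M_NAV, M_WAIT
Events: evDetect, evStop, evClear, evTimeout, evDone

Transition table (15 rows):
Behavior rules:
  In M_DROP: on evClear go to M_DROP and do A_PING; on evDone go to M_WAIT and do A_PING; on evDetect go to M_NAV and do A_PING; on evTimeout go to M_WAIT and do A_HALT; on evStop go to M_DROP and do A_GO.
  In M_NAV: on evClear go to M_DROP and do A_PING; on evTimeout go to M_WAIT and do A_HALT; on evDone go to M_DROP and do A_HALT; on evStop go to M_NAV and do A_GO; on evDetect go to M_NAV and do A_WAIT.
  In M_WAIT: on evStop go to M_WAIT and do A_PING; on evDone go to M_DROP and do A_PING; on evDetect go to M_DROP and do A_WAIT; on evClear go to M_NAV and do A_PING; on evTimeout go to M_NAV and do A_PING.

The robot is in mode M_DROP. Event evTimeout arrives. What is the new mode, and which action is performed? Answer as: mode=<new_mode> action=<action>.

mode=M_WAIT action=A_HALT

current mode = M_DROP; filter table to that mode:
  (M_DROP, evClear) → (M_DROP, A_PING)
  (M_DROP, evDone) → (M_WAIT, A_PING)
  (M_DROP, evDetect) → (M_NAV, A_PING)
  (M_DROP, evTimeout) → (M_WAIT, A_HALT)  ← event matches
  (M_DROP, evStop) → (M_DROP, A_GO)
event = evTimeout selects (M_WAIT, A_HALT)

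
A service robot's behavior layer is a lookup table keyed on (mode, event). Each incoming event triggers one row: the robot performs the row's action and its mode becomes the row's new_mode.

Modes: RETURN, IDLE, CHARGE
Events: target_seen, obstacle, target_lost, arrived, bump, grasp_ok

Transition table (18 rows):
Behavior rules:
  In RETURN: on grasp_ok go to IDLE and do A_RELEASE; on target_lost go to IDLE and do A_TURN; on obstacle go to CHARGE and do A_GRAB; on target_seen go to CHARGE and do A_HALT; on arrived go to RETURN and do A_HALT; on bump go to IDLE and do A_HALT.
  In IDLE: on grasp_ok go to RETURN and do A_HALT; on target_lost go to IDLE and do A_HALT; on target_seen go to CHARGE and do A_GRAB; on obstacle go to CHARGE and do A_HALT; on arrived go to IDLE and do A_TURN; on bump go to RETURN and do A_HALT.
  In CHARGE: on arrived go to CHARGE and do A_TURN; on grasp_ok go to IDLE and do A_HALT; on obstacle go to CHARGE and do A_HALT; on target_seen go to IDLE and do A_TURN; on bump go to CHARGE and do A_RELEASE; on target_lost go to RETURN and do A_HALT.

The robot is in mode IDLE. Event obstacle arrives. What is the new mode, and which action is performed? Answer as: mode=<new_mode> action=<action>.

mode=CHARGE action=A_HALT

current mode = IDLE; filter table to that mode:
  (IDLE, grasp_ok) → (RETURN, A_HALT)
  (IDLE, target_lost) → (IDLE, A_HALT)
  (IDLE, target_seen) → (CHARGE, A_GRAB)
  (IDLE, obstacle) → (CHARGE, A_HALT)  ← event matches
  (IDLE, arrived) → (IDLE, A_TURN)
  (IDLE, bump) → (RETURN, A_HALT)
event = obstacle selects (CHARGE, A_HALT)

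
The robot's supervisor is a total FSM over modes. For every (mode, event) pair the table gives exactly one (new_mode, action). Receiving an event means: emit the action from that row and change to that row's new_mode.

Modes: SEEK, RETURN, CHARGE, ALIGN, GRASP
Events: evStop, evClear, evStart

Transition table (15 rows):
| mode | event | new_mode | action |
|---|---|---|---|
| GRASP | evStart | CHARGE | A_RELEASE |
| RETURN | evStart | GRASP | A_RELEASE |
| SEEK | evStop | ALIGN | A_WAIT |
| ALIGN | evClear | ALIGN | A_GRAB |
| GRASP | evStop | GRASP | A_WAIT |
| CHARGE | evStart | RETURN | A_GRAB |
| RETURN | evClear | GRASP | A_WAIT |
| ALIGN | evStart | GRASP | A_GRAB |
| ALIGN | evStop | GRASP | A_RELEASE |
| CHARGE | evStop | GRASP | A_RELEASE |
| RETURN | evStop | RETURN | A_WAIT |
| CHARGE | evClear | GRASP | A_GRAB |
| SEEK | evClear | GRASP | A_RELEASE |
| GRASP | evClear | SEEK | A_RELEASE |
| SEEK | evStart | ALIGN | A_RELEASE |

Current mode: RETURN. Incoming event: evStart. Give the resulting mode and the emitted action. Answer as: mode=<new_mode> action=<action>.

mode=GRASP action=A_RELEASE

current mode = RETURN; filter table to that mode:
  (RETURN, evStart) → (GRASP, A_RELEASE)  ← event matches
  (RETURN, evClear) → (GRASP, A_WAIT)
  (RETURN, evStop) → (RETURN, A_WAIT)
event = evStart selects (GRASP, A_RELEASE)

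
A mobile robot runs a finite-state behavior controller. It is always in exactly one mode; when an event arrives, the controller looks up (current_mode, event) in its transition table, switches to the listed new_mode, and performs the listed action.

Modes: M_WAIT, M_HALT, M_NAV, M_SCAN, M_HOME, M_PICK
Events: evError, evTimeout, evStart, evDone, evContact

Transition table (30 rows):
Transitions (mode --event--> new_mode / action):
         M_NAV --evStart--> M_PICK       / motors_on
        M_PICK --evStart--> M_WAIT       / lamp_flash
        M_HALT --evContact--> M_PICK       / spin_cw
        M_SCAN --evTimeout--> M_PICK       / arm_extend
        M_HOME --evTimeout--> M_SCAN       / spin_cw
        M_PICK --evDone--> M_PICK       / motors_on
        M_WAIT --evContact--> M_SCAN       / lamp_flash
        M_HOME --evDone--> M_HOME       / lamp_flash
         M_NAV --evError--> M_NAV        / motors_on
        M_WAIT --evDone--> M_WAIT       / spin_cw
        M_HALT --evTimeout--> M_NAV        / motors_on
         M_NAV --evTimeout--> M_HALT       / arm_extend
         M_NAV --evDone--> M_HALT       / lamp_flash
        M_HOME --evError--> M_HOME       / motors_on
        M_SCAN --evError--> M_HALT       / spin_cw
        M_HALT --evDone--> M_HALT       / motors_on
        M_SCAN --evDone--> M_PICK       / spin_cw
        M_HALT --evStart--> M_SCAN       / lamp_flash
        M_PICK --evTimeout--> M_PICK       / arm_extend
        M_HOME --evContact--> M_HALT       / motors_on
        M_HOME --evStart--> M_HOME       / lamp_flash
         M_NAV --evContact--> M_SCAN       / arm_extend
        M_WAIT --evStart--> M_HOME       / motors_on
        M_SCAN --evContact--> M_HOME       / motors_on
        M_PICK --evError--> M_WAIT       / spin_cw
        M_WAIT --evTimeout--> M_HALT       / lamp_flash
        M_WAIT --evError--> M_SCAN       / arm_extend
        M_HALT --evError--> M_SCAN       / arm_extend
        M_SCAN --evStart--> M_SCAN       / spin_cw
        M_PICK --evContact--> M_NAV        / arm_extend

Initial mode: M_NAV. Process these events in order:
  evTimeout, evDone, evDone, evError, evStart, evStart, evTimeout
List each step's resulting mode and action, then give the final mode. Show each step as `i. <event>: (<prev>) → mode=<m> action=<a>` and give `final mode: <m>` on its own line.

1. evTimeout: (M_NAV) → mode=M_HALT action=arm_extend
2. evDone: (M_HALT) → mode=M_HALT action=motors_on
3. evDone: (M_HALT) → mode=M_HALT action=motors_on
4. evError: (M_HALT) → mode=M_SCAN action=arm_extend
5. evStart: (M_SCAN) → mode=M_SCAN action=spin_cw
6. evStart: (M_SCAN) → mode=M_SCAN action=spin_cw
7. evTimeout: (M_SCAN) → mode=M_PICK action=arm_extend

final mode: M_PICK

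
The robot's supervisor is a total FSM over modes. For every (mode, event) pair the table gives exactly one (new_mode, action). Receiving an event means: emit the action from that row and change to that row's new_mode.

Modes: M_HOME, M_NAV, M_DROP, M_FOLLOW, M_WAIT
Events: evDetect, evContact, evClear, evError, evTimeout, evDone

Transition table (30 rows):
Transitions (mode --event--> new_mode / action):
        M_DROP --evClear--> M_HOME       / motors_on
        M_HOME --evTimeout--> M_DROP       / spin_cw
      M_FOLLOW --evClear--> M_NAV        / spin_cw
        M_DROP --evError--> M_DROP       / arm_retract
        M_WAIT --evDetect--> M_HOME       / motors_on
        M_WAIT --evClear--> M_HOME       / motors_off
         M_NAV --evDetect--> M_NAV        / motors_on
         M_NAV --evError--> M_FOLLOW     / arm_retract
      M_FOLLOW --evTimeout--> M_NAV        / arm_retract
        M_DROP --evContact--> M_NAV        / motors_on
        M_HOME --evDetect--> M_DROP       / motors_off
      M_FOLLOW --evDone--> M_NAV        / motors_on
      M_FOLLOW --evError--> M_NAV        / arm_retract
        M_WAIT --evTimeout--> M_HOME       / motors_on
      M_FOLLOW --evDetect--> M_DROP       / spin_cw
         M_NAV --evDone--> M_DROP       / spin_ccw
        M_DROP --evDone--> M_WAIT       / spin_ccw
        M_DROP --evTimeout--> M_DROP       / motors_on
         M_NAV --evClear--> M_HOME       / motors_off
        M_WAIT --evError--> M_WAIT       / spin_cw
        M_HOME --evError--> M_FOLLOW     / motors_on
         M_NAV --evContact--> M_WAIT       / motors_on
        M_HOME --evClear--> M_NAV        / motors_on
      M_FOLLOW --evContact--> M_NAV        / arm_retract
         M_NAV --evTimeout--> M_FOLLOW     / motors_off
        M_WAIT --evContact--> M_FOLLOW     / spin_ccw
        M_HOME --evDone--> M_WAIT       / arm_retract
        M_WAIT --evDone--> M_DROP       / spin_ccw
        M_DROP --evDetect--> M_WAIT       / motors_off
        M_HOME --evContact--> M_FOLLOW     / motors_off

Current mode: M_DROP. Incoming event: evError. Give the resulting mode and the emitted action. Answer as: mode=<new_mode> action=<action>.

current mode = M_DROP; filter table to that mode:
  (M_DROP, evClear) → (M_HOME, motors_on)
  (M_DROP, evError) → (M_DROP, arm_retract)  ← event matches
  (M_DROP, evContact) → (M_NAV, motors_on)
  (M_DROP, evDone) → (M_WAIT, spin_ccw)
  (M_DROP, evTimeout) → (M_DROP, motors_on)
  (M_DROP, evDetect) → (M_WAIT, motors_off)
event = evError selects (M_DROP, arm_retract)

mode=M_DROP action=arm_retract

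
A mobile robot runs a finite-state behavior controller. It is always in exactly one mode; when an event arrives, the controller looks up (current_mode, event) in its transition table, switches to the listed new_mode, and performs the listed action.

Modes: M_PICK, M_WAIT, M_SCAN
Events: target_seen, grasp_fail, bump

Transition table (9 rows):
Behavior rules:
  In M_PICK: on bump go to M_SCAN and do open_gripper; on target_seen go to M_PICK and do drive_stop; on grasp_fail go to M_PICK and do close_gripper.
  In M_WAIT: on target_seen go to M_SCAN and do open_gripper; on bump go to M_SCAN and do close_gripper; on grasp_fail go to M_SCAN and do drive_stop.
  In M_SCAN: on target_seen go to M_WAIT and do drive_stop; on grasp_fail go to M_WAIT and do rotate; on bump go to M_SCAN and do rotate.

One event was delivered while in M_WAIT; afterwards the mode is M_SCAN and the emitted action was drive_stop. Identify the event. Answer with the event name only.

grasp_fail

try target_seen: (M_WAIT, target_seen) → (M_SCAN, open_gripper)
try grasp_fail: (M_WAIT, grasp_fail) → (M_SCAN, drive_stop)  ← matches
try bump: (M_WAIT, bump) → (M_SCAN, close_gripper)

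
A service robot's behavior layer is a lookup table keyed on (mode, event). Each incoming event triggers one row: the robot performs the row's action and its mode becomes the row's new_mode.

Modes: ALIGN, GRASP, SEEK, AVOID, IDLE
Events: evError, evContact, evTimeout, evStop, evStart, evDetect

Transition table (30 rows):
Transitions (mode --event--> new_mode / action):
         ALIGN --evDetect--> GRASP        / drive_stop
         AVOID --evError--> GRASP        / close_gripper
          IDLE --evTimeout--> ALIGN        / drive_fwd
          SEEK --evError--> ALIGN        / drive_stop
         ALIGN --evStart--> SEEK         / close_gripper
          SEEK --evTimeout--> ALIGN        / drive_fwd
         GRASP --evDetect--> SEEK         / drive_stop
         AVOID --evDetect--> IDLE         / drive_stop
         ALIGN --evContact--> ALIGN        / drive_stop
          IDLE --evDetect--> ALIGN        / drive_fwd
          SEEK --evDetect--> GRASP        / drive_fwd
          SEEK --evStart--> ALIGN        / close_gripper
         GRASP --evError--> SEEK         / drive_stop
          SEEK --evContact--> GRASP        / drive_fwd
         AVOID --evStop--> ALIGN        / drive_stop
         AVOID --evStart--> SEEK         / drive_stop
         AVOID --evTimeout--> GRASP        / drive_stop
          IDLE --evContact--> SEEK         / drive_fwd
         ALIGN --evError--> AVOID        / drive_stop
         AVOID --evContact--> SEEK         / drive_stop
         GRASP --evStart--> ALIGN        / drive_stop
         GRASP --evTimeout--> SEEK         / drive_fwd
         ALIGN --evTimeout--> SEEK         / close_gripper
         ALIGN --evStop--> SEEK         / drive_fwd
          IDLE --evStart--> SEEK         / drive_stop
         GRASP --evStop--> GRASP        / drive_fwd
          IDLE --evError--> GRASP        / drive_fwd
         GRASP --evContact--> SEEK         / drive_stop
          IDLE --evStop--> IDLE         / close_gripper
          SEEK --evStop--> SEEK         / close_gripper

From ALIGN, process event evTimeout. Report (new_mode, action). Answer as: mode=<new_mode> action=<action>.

mode=SEEK action=close_gripper

current mode = ALIGN; filter table to that mode:
  (ALIGN, evDetect) → (GRASP, drive_stop)
  (ALIGN, evStart) → (SEEK, close_gripper)
  (ALIGN, evContact) → (ALIGN, drive_stop)
  (ALIGN, evError) → (AVOID, drive_stop)
  (ALIGN, evTimeout) → (SEEK, close_gripper)  ← event matches
  (ALIGN, evStop) → (SEEK, drive_fwd)
event = evTimeout selects (SEEK, close_gripper)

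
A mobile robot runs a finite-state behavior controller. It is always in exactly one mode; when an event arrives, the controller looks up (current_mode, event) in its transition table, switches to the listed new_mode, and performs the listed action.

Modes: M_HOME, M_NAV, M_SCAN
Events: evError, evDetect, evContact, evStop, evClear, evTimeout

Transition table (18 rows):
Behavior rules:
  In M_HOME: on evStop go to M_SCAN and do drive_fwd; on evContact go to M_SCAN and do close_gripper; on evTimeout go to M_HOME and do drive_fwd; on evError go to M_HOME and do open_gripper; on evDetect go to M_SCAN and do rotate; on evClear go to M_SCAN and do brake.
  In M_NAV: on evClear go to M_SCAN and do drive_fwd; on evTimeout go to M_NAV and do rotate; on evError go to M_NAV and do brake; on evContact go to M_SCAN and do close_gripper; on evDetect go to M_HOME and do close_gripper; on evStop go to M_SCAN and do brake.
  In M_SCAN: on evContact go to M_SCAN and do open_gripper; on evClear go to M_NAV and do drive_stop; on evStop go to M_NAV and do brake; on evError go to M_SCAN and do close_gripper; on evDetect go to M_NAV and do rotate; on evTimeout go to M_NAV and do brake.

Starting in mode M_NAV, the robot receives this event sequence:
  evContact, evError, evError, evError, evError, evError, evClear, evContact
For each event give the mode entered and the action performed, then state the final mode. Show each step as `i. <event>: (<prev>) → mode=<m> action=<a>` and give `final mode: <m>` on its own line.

1. evContact: (M_NAV) → mode=M_SCAN action=close_gripper
2. evError: (M_SCAN) → mode=M_SCAN action=close_gripper
3. evError: (M_SCAN) → mode=M_SCAN action=close_gripper
4. evError: (M_SCAN) → mode=M_SCAN action=close_gripper
5. evError: (M_SCAN) → mode=M_SCAN action=close_gripper
6. evError: (M_SCAN) → mode=M_SCAN action=close_gripper
7. evClear: (M_SCAN) → mode=M_NAV action=drive_stop
8. evContact: (M_NAV) → mode=M_SCAN action=close_gripper

final mode: M_SCAN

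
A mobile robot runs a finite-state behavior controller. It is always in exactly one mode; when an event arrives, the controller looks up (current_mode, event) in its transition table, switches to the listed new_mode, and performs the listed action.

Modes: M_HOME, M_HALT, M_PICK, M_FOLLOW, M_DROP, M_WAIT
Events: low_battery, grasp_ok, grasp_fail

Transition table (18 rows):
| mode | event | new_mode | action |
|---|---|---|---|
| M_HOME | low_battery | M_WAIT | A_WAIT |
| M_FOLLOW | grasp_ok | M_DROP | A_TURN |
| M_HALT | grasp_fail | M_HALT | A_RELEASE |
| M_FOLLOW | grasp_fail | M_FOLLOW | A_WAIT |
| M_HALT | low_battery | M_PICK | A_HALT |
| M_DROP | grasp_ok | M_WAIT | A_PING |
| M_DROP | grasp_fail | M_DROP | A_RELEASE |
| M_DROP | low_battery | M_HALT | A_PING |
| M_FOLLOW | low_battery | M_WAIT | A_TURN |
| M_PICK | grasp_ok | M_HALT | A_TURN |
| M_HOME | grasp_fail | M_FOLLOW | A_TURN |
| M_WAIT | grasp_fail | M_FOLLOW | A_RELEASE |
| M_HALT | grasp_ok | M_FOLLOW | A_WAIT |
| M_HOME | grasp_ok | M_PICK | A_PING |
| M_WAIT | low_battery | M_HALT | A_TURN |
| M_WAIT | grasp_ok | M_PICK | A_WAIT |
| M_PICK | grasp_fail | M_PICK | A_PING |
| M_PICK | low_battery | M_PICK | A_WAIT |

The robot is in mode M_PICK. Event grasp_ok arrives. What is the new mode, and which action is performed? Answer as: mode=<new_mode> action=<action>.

mode=M_HALT action=A_TURN

current mode = M_PICK; filter table to that mode:
  (M_PICK, grasp_ok) → (M_HALT, A_TURN)  ← event matches
  (M_PICK, grasp_fail) → (M_PICK, A_PING)
  (M_PICK, low_battery) → (M_PICK, A_WAIT)
event = grasp_ok selects (M_HALT, A_TURN)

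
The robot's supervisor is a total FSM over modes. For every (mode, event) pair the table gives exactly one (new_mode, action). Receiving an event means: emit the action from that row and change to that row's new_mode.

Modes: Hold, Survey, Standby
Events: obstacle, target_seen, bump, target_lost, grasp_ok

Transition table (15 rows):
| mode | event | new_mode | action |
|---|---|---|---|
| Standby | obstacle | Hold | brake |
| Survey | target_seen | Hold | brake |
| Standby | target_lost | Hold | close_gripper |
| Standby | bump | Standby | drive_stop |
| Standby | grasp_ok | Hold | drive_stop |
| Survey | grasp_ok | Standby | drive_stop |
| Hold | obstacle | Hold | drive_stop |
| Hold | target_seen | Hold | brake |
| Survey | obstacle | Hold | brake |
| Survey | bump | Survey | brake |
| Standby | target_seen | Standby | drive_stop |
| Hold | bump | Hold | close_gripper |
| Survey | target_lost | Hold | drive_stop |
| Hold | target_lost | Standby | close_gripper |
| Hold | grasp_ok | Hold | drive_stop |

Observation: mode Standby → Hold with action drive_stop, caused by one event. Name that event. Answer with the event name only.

try obstacle: (Standby, obstacle) → (Hold, brake)
try target_seen: (Standby, target_seen) → (Standby, drive_stop)
try bump: (Standby, bump) → (Standby, drive_stop)
try target_lost: (Standby, target_lost) → (Hold, close_gripper)
try grasp_ok: (Standby, grasp_ok) → (Hold, drive_stop)  ← matches

grasp_ok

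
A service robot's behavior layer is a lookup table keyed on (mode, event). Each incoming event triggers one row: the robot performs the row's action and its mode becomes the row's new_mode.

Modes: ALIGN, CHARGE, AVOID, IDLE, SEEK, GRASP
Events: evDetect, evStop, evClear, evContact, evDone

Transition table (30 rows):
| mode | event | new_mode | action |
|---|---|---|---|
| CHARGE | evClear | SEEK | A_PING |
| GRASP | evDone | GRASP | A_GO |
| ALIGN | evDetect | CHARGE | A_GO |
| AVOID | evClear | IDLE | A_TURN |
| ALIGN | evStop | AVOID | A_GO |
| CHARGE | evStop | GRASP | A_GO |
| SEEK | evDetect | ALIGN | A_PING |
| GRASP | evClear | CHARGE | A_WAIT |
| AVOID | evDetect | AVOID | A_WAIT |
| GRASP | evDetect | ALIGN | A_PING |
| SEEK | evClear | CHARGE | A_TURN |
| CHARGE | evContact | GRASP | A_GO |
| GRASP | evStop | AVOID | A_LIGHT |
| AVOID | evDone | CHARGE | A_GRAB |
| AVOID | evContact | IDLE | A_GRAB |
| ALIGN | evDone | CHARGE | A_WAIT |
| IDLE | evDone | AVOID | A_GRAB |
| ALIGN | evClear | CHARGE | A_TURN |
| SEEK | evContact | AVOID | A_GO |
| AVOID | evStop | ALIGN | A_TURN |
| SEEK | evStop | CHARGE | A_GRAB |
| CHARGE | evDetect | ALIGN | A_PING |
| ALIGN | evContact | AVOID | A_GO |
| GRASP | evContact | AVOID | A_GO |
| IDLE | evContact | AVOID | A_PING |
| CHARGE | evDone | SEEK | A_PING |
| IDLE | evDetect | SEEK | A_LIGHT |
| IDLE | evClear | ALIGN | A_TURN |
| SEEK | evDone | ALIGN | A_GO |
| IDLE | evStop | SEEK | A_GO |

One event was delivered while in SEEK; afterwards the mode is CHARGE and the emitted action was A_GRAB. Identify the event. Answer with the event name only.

try evDetect: (SEEK, evDetect) → (ALIGN, A_PING)
try evStop: (SEEK, evStop) → (CHARGE, A_GRAB)  ← matches
try evClear: (SEEK, evClear) → (CHARGE, A_TURN)
try evContact: (SEEK, evContact) → (AVOID, A_GO)
try evDone: (SEEK, evDone) → (ALIGN, A_GO)

evStop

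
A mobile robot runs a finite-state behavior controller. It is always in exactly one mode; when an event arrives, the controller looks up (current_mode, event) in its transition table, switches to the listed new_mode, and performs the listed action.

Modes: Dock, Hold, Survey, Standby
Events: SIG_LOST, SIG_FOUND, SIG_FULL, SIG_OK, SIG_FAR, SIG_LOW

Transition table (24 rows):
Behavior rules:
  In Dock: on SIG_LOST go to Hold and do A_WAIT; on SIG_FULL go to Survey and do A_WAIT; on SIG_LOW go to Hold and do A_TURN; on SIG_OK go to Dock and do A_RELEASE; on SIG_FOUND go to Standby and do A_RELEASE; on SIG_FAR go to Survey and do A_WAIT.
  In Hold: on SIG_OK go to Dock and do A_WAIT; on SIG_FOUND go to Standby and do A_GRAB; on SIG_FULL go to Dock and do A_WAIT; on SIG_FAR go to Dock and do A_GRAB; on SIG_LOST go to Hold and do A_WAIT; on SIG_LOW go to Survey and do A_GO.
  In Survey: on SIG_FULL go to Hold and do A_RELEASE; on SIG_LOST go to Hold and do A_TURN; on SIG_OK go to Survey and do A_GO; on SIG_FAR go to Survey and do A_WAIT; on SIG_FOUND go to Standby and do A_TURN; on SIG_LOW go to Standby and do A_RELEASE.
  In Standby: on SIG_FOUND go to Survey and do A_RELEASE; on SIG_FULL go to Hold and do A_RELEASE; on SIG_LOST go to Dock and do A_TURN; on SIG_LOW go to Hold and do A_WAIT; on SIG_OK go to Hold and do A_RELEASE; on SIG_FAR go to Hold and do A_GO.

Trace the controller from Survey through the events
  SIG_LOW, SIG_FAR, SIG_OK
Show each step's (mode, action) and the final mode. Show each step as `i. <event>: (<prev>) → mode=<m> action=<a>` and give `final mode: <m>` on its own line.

1. SIG_LOW: (Survey) → mode=Standby action=A_RELEASE
2. SIG_FAR: (Standby) → mode=Hold action=A_GO
3. SIG_OK: (Hold) → mode=Dock action=A_WAIT

final mode: Dock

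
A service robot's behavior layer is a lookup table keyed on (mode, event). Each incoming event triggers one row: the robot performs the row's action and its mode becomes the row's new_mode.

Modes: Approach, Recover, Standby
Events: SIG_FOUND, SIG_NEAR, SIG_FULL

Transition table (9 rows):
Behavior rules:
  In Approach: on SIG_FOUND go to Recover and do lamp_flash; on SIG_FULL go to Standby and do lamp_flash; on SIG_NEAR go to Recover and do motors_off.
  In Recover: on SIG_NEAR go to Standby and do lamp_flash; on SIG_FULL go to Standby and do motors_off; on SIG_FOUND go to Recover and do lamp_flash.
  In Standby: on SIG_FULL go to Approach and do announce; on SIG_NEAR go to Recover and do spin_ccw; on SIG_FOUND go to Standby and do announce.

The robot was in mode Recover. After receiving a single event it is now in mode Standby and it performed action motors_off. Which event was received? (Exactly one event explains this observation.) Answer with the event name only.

try SIG_FOUND: (Recover, SIG_FOUND) → (Recover, lamp_flash)
try SIG_NEAR: (Recover, SIG_NEAR) → (Standby, lamp_flash)
try SIG_FULL: (Recover, SIG_FULL) → (Standby, motors_off)  ← matches

SIG_FULL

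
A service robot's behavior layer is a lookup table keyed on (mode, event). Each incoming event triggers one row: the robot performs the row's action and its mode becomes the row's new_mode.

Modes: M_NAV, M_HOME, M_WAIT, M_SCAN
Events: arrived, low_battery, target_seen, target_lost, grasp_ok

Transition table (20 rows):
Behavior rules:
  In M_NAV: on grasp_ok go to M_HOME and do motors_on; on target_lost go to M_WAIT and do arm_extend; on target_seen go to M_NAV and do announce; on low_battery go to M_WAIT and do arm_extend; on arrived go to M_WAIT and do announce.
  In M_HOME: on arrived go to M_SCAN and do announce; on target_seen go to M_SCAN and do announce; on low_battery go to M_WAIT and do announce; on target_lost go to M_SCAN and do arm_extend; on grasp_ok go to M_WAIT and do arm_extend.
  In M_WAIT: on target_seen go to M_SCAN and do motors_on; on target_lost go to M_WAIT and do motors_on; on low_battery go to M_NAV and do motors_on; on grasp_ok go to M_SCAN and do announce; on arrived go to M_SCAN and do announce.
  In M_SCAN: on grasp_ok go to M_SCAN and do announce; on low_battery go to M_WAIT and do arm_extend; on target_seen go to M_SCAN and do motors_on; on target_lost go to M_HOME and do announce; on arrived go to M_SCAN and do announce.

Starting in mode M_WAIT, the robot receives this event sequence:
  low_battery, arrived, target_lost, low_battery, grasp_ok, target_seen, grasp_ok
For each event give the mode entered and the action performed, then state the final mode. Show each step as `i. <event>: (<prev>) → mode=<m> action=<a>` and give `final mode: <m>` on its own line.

1. low_battery: (M_WAIT) → mode=M_NAV action=motors_on
2. arrived: (M_NAV) → mode=M_WAIT action=announce
3. target_lost: (M_WAIT) → mode=M_WAIT action=motors_on
4. low_battery: (M_WAIT) → mode=M_NAV action=motors_on
5. grasp_ok: (M_NAV) → mode=M_HOME action=motors_on
6. target_seen: (M_HOME) → mode=M_SCAN action=announce
7. grasp_ok: (M_SCAN) → mode=M_SCAN action=announce

final mode: M_SCAN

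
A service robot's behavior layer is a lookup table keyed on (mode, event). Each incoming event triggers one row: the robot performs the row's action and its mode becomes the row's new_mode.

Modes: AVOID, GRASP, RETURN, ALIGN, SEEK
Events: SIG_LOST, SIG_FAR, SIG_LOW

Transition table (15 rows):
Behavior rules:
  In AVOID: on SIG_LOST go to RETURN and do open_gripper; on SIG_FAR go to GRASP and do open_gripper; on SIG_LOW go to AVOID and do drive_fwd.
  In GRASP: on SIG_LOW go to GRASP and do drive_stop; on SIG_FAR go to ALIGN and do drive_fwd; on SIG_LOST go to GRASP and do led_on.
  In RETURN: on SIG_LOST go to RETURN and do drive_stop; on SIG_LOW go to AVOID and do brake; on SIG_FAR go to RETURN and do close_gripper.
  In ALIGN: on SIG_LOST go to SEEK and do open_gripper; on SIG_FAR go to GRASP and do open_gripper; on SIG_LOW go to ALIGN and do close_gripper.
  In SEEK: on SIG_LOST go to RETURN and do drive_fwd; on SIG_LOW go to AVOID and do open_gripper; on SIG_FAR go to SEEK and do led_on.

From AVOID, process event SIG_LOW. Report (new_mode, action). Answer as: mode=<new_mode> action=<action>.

current mode = AVOID; filter table to that mode:
  (AVOID, SIG_LOST) → (RETURN, open_gripper)
  (AVOID, SIG_FAR) → (GRASP, open_gripper)
  (AVOID, SIG_LOW) → (AVOID, drive_fwd)  ← event matches
event = SIG_LOW selects (AVOID, drive_fwd)

mode=AVOID action=drive_fwd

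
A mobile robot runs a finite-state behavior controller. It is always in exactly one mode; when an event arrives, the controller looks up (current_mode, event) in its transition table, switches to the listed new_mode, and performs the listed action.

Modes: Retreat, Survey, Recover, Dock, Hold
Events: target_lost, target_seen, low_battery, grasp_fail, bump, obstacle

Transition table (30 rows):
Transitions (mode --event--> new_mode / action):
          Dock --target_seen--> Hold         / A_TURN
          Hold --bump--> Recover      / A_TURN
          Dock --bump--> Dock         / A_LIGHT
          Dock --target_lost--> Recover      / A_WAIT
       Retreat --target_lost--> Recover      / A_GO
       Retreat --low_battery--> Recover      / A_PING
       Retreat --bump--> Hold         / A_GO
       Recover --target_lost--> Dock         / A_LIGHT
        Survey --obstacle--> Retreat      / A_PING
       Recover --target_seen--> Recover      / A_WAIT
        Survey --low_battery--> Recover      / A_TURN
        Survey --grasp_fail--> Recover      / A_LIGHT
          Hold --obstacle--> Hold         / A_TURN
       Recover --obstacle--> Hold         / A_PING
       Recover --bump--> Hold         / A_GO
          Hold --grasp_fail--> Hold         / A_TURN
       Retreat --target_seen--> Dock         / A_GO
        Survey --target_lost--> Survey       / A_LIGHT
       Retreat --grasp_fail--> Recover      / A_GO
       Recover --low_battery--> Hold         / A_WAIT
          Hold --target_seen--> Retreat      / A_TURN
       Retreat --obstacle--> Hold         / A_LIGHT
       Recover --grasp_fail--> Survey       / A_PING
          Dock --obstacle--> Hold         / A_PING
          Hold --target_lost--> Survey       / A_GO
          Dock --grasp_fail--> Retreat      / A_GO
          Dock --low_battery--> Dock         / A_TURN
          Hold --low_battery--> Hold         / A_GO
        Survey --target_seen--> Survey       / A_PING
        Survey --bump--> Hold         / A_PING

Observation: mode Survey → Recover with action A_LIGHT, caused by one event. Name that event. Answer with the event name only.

grasp_fail

try target_lost: (Survey, target_lost) → (Survey, A_LIGHT)
try target_seen: (Survey, target_seen) → (Survey, A_PING)
try low_battery: (Survey, low_battery) → (Recover, A_TURN)
try grasp_fail: (Survey, grasp_fail) → (Recover, A_LIGHT)  ← matches
try bump: (Survey, bump) → (Hold, A_PING)
try obstacle: (Survey, obstacle) → (Retreat, A_PING)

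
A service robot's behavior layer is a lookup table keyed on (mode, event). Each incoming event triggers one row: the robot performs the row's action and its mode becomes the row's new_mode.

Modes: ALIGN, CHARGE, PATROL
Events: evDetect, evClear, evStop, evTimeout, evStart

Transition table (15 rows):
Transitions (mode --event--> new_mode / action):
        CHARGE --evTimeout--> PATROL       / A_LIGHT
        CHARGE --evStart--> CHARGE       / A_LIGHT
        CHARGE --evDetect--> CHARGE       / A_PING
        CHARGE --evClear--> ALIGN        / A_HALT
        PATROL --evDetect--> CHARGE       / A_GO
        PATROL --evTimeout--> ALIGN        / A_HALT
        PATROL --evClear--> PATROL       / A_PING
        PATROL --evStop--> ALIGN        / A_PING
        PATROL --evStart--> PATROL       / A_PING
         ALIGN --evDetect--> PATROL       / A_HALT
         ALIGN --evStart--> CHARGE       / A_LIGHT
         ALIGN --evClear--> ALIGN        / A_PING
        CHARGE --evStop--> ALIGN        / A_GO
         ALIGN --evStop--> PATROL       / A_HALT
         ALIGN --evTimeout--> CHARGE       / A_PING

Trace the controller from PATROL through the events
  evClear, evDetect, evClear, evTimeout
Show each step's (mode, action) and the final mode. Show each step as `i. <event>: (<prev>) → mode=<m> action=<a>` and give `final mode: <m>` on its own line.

final mode: CHARGE

1. evClear: (PATROL) → mode=PATROL action=A_PING
2. evDetect: (PATROL) → mode=CHARGE action=A_GO
3. evClear: (CHARGE) → mode=ALIGN action=A_HALT
4. evTimeout: (ALIGN) → mode=CHARGE action=A_PING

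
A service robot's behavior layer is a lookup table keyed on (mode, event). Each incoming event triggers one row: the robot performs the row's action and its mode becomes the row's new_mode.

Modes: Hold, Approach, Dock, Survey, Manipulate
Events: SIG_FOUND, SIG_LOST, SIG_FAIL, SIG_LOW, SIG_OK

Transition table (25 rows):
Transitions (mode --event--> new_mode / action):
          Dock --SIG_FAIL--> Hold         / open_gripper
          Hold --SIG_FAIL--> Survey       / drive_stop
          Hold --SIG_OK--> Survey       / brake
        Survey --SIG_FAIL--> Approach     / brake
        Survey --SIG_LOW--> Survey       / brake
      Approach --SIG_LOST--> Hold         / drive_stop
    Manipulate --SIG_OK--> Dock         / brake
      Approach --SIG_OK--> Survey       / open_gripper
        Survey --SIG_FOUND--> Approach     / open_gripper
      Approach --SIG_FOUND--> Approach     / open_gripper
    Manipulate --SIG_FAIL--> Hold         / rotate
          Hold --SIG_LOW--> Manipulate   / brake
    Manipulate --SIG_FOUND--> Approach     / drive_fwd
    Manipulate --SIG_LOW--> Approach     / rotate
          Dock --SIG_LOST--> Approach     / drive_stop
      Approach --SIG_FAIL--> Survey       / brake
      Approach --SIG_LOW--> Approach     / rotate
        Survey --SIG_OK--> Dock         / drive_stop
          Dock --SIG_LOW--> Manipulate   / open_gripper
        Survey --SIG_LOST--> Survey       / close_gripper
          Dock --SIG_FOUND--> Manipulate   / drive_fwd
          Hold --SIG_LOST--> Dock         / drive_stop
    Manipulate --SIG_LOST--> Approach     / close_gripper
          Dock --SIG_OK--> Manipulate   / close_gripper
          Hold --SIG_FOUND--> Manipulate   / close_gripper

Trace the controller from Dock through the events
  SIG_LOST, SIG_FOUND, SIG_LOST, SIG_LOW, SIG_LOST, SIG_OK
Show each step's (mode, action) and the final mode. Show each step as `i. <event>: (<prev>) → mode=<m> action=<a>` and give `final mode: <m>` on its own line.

1. SIG_LOST: (Dock) → mode=Approach action=drive_stop
2. SIG_FOUND: (Approach) → mode=Approach action=open_gripper
3. SIG_LOST: (Approach) → mode=Hold action=drive_stop
4. SIG_LOW: (Hold) → mode=Manipulate action=brake
5. SIG_LOST: (Manipulate) → mode=Approach action=close_gripper
6. SIG_OK: (Approach) → mode=Survey action=open_gripper

final mode: Survey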